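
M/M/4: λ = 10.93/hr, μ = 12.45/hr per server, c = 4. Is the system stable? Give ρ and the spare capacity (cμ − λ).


Total capacity cμ = 4·12.45 = 49.80/hr
ρ = λ/(cμ) = 10.93/49.80 = 0.2195
Stable ⇔ ρ < 1: YES
Spare capacity = cμ − λ = 49.80 − 10.93 = 38.87/hr

Final: ρ = 0.2195; stable; margin = 38.87/hr


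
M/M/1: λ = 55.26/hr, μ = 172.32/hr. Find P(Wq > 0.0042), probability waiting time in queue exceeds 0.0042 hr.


ρ = 55.26/172.32 = 0.3207
P(Wq > t) = ρ·e^{−(μ−λ)t} = 0.3207·e^{−0.4917}
= 0.3207·0.611615 = 0.196134

Final: 0.196134


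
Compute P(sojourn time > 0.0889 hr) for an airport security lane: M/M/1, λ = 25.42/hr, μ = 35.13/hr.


W ~ Exponential(μ−λ) for M/M/1.
μ − λ = 35.13 − 25.42 = 9.7100
P(W > t) = e^{−(μ−λ)t} = e^{−0.8632} = 0.421802

Final: 0.421802


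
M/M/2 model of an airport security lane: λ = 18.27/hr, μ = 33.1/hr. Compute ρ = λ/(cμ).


ρ = λ/(cμ) = 18.27/(2·33.1) = 18.27/66.20 = 0.2760

Final: 0.2760


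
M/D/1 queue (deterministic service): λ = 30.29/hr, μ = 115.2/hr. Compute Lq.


ρ = 30.29/115.2 = 0.2629
M/D/1: Lq = ρ²/(2(1−ρ)) = 0.06913/(2·0.7371) = 0.04690

Final: 0.04690


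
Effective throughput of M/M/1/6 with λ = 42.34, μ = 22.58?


ρ = 1.8751; P_K = (1−ρ)ρ^6/(1−ρ^7) = 0.472495
λ_eff = λ(1 − P_K) = 42.34·(1 − 0.472495) = 42.34·0.527505 = 22.3346 /hr

Final: 22.3346 /hr


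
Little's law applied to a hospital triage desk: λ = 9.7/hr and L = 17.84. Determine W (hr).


W = L/λ = 17.84/9.7 = 1.8392 hr

Final: 1.8392 hr


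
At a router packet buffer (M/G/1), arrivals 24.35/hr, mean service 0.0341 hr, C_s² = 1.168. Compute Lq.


ρ = λ·E[S] = 24.35·0.0341 = 0.8303
Lq = ρ²(1+C_s²)/(2(1−ρ)) = 0.6895·(1+1.168)/(2·0.1697)
= 0.6895·2.1680/0.3393 = 4.40498

Final: 4.40498


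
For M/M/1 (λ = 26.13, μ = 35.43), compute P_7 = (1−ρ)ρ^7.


ρ = 26.13/35.43 = 0.7375
P_n = (1−ρ)·ρ^n = (1 − 0.7375)·0.7375^7 = 0.2625·0.118680 = 0.031152

Final: 0.031152


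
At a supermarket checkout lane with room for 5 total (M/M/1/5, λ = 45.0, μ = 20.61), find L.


ρ = 45.0/20.61 = 2.1834
L = ρ[1 − (K+1)ρ^K + Kρ^(K+1)] / [(1−ρ)(1−ρ^(K+1))]
Numerator: 2.1834·(1 − 6·49.621811 + 5·108.344565) = 534.916946
Denominator: (-1.1834)·(-107.344565) = 127.032215
L = 534.916946/127.032215 = 4.2109

Final: 4.2109


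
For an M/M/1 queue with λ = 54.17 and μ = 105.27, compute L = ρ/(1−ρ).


ρ = λ/μ = 54.17/105.27 = 0.5146
L = ρ/(1−ρ) = 0.5146/(1 − 0.5146) = 0.5146/0.4854 = 1.0601

Final: 1.0601


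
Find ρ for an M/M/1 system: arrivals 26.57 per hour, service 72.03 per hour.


ρ = λ/μ = 26.57/72.03 = 0.3689

Final: 0.3689


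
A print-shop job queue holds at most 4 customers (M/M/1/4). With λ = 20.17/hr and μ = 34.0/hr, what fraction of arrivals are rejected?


ρ = λ/μ = 20.17/34.0 = 0.5932
P_K = (1−ρ)ρ^K/(1−ρ^(K+1)) = (0.4068·0.123853)/(1 − 0.073474)
= 0.050379/0.926526 = 0.054374

Final: 0.054374


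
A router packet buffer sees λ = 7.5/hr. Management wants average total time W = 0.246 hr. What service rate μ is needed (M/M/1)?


W = 1/(μ−λ) ⇒ μ − λ = 1/W = 1/0.246 = 4.0650
μ = λ + 1/W = 7.5 + 4.0650 = 11.5650 per hr

Final: 11.5650 /hr


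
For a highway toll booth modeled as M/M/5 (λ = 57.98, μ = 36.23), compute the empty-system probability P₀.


a = λ/μ = 57.98/36.23 = 1.6003; ρ = a/c = 0.3201
Σ_{k=0}^{4} a^k/k! (terms k=0..4) = 1.00000 + 1.60033 + 1.28053 + 0.68309 + 0.27329 = 4.83724
Tail: a^5/(5!(1−ρ)) = 10.49662/(120·0.6799) = 0.12865
P₀ = 1/(4.83724 + 0.12865) = 1/4.96589 = 0.201374

Final: 0.201374


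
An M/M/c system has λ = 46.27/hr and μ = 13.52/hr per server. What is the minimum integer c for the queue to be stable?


Stability requires cμ > λ ⇔ c > λ/μ.
λ/μ = 46.27/13.52 = 3.4223
Minimum integer c = ⌊3.4223⌋ + 1 = 4
Check: 4·13.52 = 54.08 > 46.27, while 3·13.52 = 40.56 ≤ 46.27

Final: 4 servers


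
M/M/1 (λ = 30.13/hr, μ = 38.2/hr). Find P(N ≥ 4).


ρ = 30.13/38.2 = 0.7887
P(N ≥ n) = ρ^n = 0.7887^4 = 0.387029

Final: 0.387029


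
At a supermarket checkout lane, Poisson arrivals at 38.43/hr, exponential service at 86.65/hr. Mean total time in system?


W = 1/(μ−λ) = 1/(86.65 − 38.43) = 1/48.22 = 0.02074 hr

Final: 0.02074 hr


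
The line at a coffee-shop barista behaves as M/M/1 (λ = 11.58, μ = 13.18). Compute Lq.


ρ = 11.58/13.18 = 0.8786
Lq = ρ²/(1−ρ) = 0.7719/0.1214 = 6.3589

Final: 6.3589


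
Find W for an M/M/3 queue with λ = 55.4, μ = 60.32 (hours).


a = 0.9184; ρ = 0.3061; P₀ = 0.395838
Lq = P₀·a^c·ρ/(c!(1−ρ)²) = 0.03250
Wq = Lq/λ = 0.03250/55.4 = 0.0005867 hr
W = Wq + 1/μ = 0.0005867 + 0.01658 = 0.01716 hr

Final: 0.01716 hr


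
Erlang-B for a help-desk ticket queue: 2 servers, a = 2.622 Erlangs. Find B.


B(c,a) = (a^c/c!) / Σ_{k=0}^{c} a^k/k!
a^2/2! = 3.437442
Σ terms (k=0..2): 1.00000 + 2.62200 + 3.43744 = 7.059442
B = 3.437442/7.059442 = 0.486928

Final: 0.486928


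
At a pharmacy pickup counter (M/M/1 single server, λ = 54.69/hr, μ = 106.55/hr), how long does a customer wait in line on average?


ρ = 54.69/106.55 = 0.5133
Wq = ρ/(μ−λ) = 0.5133/(106.55 − 54.69) = 0.5133/51.86 = 0.009897 hr

Final: 0.009897 hr


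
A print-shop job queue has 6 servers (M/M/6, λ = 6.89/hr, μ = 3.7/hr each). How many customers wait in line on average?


a = λ/μ = 1.8622; ρ = a/6 = 0.3104
P₀ = 0.155188
Lq = P₀·a^c·ρ / (c!·(1−ρ)²) = 0.155188·41.69702·0.3104/(720·0.47560)
= 0.005865

Final: 0.005865


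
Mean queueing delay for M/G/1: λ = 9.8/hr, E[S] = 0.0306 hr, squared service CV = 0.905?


ρ = λ·E[S] = 9.8·0.0306 = 0.2999
E[S²] = E[S]²(1+C_s²) = 0.0306²·(1+0.905) = 0.001784
Wq = λ·E[S²]/(2(1−ρ)) = 9.8·0.001784/(2·0.7001) = 0.01248 hr

Final: 0.01248 hr


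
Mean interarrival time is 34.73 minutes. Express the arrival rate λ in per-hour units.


λ = 1/(interarrival time) in consistent units.
1 hour = 60 min, so λ = 60/34.73 = 1.7276 per hour

Final: 1.7276 /hr


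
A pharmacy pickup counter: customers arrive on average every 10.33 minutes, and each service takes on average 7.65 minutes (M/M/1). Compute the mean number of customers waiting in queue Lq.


λ = 60/10.33 = 5.8083 /hr
μ = 60/7.65 = 7.8431 /hr
ρ = λ/μ = 5.8083/7.8431 = 0.7406
Lq = ρ²/(1−ρ) = 0.5484/0.2594 = 2.1139

Final: 2.1139


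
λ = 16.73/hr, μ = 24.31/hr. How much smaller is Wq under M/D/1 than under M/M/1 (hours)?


ρ = 16.73/24.31 = 0.6882
Wq(M/M/1) = ρ/(μ−λ) = 0.6882/7.58 = 0.09079 hr
Wq(M/D/1) = ρ/(2(μ−λ)) = 0.04540 hr
Savings = 0.09079 − 0.04540 = 0.04540 hr

Final: 0.04540 hr


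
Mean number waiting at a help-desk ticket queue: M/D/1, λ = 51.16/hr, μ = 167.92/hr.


ρ = 51.16/167.92 = 0.3047
M/D/1: Lq = ρ²/(2(1−ρ)) = 0.09282/(2·0.6953) = 0.06675

Final: 0.06675


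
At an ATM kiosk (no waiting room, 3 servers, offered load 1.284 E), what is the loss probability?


B(c,a) = (a^c/c!) / Σ_{k=0}^{c} a^k/k!
a^3/3! = 0.352812
Σ terms (k=0..3): 1.00000 + 1.28400 + 0.82433 + 0.35281 = 3.461140
B = 0.352812/3.461140 = 0.101935

Final: 0.101935


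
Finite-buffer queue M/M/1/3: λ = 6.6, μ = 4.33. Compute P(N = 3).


ρ = λ/μ = 6.6/4.33 = 1.5242
P_K = (1−ρ)ρ^K/(1−ρ^(K+1)) = (-0.5242·3.541344)/(1 − 5.397892)
= -1.856548/-4.397892 = 0.422145

Final: 0.422145


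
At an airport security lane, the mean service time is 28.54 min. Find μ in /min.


μ = 1/(service time) in consistent units.
1 minute = 1 min, so μ = 1/28.54 = 0.03504 per minute

Final: 0.03504 /min


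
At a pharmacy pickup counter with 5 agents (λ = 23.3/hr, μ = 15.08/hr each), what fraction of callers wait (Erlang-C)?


a = λ/μ = 1.5451; ρ = a/5 = 0.3090
P₀ = 0.212893 (from M/M/c formula)
C(c,a) = [a^c/(c!(1−ρ))]·P₀ = [8.80588/(120·0.6910)]·0.212893
= 0.10620·0.212893 = 0.022609

Final: 0.022609


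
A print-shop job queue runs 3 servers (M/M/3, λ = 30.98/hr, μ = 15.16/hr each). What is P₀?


a = λ/μ = 30.98/15.16 = 2.0435; ρ = a/c = 0.6812
Σ_{k=0}^{2} a^k/k! (terms k=0..2) = 1.00000 + 2.04354 + 2.08802 = 5.13155
Tail: a^3/(3!(1−ρ)) = 8.53388/(6·0.3188) = 4.46116
P₀ = 1/(5.13155 + 4.46116) = 1/9.59271 = 0.104246

Final: 0.104246


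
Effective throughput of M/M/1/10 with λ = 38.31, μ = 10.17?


ρ = 3.7670; P_K = (1−ρ)ρ^10/(1−ρ^11) = 0.734534
λ_eff = λ(1 − P_K) = 38.31·(1 − 0.734534) = 38.31·0.265466 = 10.1700 /hr

Final: 10.1700 /hr


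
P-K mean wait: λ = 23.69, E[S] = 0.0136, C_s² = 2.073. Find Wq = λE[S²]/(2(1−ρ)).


ρ = λ·E[S] = 23.69·0.0136 = 0.3222
E[S²] = E[S]²(1+C_s²) = 0.0136²·(1+2.073) = 0.0005684
Wq = λ·E[S²]/(2(1−ρ)) = 23.69·0.0005684/(2·0.6778) = 0.009933 hr

Final: 0.009933 hr


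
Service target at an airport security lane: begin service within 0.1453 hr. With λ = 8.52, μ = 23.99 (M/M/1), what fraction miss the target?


ρ = 8.52/23.99 = 0.3551
P(Wq > t) = ρ·e^{−(μ−λ)t} = 0.3551·e^{−2.2478}
= 0.3551·0.105632 = 0.037515

Final: 0.037515


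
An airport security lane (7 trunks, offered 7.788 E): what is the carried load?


B(7,7.788) = 0.296065 (Erlang-B)
Carried load = a(1 − B) = 7.788·(1 − 0.296065) = 7.788·0.703935 = 5.4822 E

Final: 5.4822 Erlangs


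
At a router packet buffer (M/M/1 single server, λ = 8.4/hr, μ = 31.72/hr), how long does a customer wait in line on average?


ρ = 8.4/31.72 = 0.2648
Wq = ρ/(μ−λ) = 0.2648/(31.72 − 8.4) = 0.2648/23.32 = 0.01136 hr

Final: 0.01136 hr


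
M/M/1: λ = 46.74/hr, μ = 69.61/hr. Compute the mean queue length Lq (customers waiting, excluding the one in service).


ρ = 46.74/69.61 = 0.6715
Lq = ρ²/(1−ρ) = 0.4509/0.3285 = 1.3723

Final: 1.3723


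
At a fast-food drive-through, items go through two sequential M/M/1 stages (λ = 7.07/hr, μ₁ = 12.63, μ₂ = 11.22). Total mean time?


Each node sees arrival rate λ = 7.07/hr (tandem ⇒ throughput preserved).
W₁ = 1/(μ₁−λ) = 1/(12.63−7.07) = 0.17986 hr
W₂ = 1/(μ₂−λ) = 1/(11.22−7.07) = 0.24096 hr
W_total = W₁ + W₂ = 0.17986 + 0.24096 = 0.42082 hr

Final: 0.42082 hr


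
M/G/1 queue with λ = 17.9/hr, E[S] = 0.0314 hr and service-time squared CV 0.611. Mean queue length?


ρ = λ·E[S] = 17.9·0.0314 = 0.5621
Lq = ρ²(1+C_s²)/(2(1−ρ)) = 0.3159·(1+0.611)/(2·0.4379)
= 0.3159·1.6110/0.8759 = 0.58105

Final: 0.58105


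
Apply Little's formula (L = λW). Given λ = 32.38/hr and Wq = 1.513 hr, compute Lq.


Lq = λWq = 32.38·1.513 = 48.9909

Final: 48.9909


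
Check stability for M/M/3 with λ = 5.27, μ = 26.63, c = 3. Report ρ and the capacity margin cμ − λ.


Total capacity cμ = 3·26.63 = 79.89/hr
ρ = λ/(cμ) = 5.27/79.89 = 0.06597
Stable ⇔ ρ < 1: YES
Spare capacity = cμ − λ = 79.89 − 5.27 = 74.62/hr

Final: ρ = 0.06597; stable; margin = 74.62/hr


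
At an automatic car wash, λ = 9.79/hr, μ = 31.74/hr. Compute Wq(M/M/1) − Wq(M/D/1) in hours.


ρ = 9.79/31.74 = 0.3084
Wq(M/M/1) = ρ/(μ−λ) = 0.3084/21.95 = 0.01405 hr
Wq(M/D/1) = ρ/(2(μ−λ)) = 0.007026 hr
Savings = 0.01405 − 0.007026 = 0.007026 hr

Final: 0.007026 hr


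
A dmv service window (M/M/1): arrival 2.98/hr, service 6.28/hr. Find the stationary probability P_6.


ρ = 2.98/6.28 = 0.4745
P_n = (1−ρ)·ρ^n = (1 − 0.4745)·0.4745^6 = 0.5255·0.011417 = 0.005999

Final: 0.005999


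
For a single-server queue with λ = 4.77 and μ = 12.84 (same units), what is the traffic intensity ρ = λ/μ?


ρ = λ/μ = 4.77/12.84 = 0.3715

Final: 0.3715


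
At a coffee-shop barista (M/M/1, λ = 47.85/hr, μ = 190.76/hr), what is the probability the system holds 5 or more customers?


ρ = 47.85/190.76 = 0.2508
P(N ≥ n) = ρ^n = 0.2508^5 = 0.0009931

Final: 0.0009931


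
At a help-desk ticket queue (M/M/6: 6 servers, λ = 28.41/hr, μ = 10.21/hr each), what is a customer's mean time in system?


a = 2.7826; ρ = 0.4638; P₀ = 0.061219
Lq = P₀·a^c·ρ/(c!(1−ρ)²) = 0.06365
Wq = Lq/λ = 0.06365/28.41 = 0.002240 hr
W = Wq + 1/μ = 0.002240 + 0.09794 = 0.10018 hr

Final: 0.10018 hr


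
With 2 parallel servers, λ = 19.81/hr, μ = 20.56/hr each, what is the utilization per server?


ρ = λ/(cμ) = 19.81/(2·20.56) = 19.81/41.12 = 0.4818

Final: 0.4818


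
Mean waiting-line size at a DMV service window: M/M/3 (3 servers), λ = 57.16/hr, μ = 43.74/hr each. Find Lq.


a = λ/μ = 1.3068; ρ = a/3 = 0.4356
P₀ = 0.261799
Lq = P₀·a^c·ρ / (c!·(1−ρ)²) = 0.261799·2.23172·0.4356/(6·0.31854)
= 0.13316

Final: 0.13316


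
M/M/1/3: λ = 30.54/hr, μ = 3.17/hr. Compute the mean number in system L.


ρ = 30.54/3.17 = 9.6341
L = ρ[1 − (K+1)ρ^K + Kρ^(K+1)] / [(1−ρ)(1−ρ^(K+1))]
Numerator: 9.6341·(1 − 4·894.188976 + 3·8614.678655) = 214534.155524
Denominator: (-8.6341)·(-8613.678655) = 74371.099300
L = 214534.155524/74371.099300 = 2.8846

Final: 2.8846


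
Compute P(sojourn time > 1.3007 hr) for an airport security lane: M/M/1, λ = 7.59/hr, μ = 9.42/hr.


W ~ Exponential(μ−λ) for M/M/1.
μ − λ = 9.42 − 7.59 = 1.8300
P(W > t) = e^{−(μ−λ)t} = e^{−2.3803} = 0.092525

Final: 0.092525


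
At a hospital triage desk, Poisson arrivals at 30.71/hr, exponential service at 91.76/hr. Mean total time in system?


W = 1/(μ−λ) = 1/(91.76 − 30.71) = 1/61.05 = 0.01638 hr

Final: 0.01638 hr


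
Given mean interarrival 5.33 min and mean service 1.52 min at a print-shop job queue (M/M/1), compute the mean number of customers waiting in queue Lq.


λ = 60/5.33 = 11.2570 /hr
μ = 60/1.52 = 39.4737 /hr
ρ = λ/μ = 11.2570/39.4737 = 0.2852
Lq = ρ²/(1−ρ) = 0.08133/0.7148 = 0.1138

Final: 0.1138


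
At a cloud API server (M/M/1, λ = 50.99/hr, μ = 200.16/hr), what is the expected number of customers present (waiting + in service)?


ρ = λ/μ = 50.99/200.16 = 0.2547
L = ρ/(1−ρ) = 0.2547/(1 − 0.2547) = 0.2547/0.7453 = 0.3418

Final: 0.3418


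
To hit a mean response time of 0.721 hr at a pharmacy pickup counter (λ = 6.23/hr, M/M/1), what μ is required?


W = 1/(μ−λ) ⇒ μ − λ = 1/W = 1/0.721 = 1.3870
μ = λ + 1/W = 6.23 + 1.3870 = 7.6170 per hr

Final: 7.6170 /hr


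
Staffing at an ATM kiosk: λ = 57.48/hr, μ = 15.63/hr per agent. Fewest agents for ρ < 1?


Stability requires cμ > λ ⇔ c > λ/μ.
λ/μ = 57.48/15.63 = 3.6775
Minimum integer c = ⌊3.6775⌋ + 1 = 4
Check: 4·15.63 = 62.52 > 57.48, while 3·15.63 = 46.89 ≤ 57.48

Final: 4 servers


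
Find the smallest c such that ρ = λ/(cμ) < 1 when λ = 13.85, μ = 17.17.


Stability requires cμ > λ ⇔ c > λ/μ.
λ/μ = 13.85/17.17 = 0.8066
Minimum integer c = ⌊0.8066⌋ + 1 = 1
Check: 1·17.17 = 17.17 > 13.85, while 0·17.17 = 0.00 ≤ 13.85

Final: 1 servers


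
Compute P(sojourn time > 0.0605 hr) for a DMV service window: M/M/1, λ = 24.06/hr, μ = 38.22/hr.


W ~ Exponential(μ−λ) for M/M/1.
μ − λ = 38.22 − 24.06 = 14.1600
P(W > t) = e^{−(μ−λ)t} = e^{−0.8567} = 0.424569

Final: 0.424569


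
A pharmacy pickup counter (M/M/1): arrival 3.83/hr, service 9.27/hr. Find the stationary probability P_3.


ρ = 3.83/9.27 = 0.4132
P_n = (1−ρ)·ρ^n = (1 − 0.4132)·0.4132^3 = 0.5868·0.070527 = 0.041388

Final: 0.041388


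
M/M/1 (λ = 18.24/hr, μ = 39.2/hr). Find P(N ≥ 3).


ρ = 18.24/39.2 = 0.4653
P(N ≥ n) = ρ^n = 0.4653^3 = 0.100743

Final: 0.100743


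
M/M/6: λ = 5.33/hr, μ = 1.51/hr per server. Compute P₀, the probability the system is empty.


a = λ/μ = 5.33/1.51 = 3.5298; ρ = a/c = 0.5883
Σ_{k=0}^{5} a^k/k! (terms k=0..5) = 1.00000 + 3.52980 + 6.22975 + 7.32993 + 6.46829 + 4.56636 = 29.12413
Tail: a^6/(6!(1−ρ)) = 1934.20085/(720·0.4117) = 6.52512
P₀ = 1/(29.12413 + 6.52512) = 1/35.64925 = 0.028051

Final: 0.028051


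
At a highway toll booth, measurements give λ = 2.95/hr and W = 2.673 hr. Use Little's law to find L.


L = λW = 2.95·2.673 = 7.8854

Final: 7.8854


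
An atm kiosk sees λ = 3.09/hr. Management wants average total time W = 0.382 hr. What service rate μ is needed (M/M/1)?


W = 1/(μ−λ) ⇒ μ − λ = 1/W = 1/0.382 = 2.6178
μ = λ + 1/W = 3.09 + 2.6178 = 5.7078 per hr

Final: 5.7078 /hr


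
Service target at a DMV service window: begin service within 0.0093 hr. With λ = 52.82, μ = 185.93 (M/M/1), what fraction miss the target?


ρ = 52.82/185.93 = 0.2841
P(Wq > t) = ρ·e^{−(μ−λ)t} = 0.2841·e^{−1.2379}
= 0.2841·0.289986 = 0.082381

Final: 0.082381


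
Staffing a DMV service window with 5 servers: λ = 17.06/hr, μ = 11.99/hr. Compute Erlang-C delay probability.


a = λ/μ = 1.4229; ρ = a/5 = 0.2846
P₀ = 0.240737 (from M/M/c formula)
C(c,a) = [a^c/(c!(1−ρ))]·P₀ = [5.83175/(120·0.7154)]·0.240737
= 0.06793·0.240737 = 0.016353

Final: 0.016353


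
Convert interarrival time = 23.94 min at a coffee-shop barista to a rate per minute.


λ = 1/(interarrival time) in consistent units.
1 minute = 1 min, so λ = 1/23.94 = 0.04177 per minute

Final: 0.04177 /min


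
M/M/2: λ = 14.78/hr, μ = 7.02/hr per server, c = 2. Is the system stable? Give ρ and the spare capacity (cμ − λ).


Total capacity cμ = 2·7.02 = 14.04/hr
ρ = λ/(cμ) = 14.78/14.04 = 1.0527
Stable ⇔ ρ < 1: NO
Spare capacity = cμ − λ = 14.04 − 14.78 = -0.74/hr

Final: ρ = 1.0527; unstable; margin = -0.74/hr


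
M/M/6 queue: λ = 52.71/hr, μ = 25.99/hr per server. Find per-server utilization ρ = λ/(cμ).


ρ = λ/(cμ) = 52.71/(6·25.99) = 52.71/155.94 = 0.3380

Final: 0.3380


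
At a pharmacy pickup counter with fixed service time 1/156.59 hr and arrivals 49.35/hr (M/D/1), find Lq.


ρ = 49.35/156.59 = 0.3152
M/D/1: Lq = ρ²/(2(1−ρ)) = 0.09932/(2·0.6848) = 0.07251

Final: 0.07251


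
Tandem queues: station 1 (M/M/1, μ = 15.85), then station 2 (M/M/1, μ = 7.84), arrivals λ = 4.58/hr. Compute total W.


Each node sees arrival rate λ = 4.58/hr (tandem ⇒ throughput preserved).
W₁ = 1/(μ₁−λ) = 1/(15.85−4.58) = 0.08873 hr
W₂ = 1/(μ₂−λ) = 1/(7.84−4.58) = 0.30675 hr
W_total = W₁ + W₂ = 0.08873 + 0.30675 = 0.39548 hr

Final: 0.39548 hr


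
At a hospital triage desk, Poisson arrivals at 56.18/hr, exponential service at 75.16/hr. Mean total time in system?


W = 1/(μ−λ) = 1/(75.16 − 56.18) = 1/18.98 = 0.05269 hr

Final: 0.05269 hr


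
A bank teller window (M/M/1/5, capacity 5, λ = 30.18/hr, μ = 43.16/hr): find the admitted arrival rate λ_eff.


ρ = 0.6993; P_K = (1−ρ)ρ^5/(1−ρ^6) = 0.056934
λ_eff = λ(1 − P_K) = 30.18·(1 − 0.056934) = 30.18·0.943066 = 28.4617 /hr

Final: 28.4617 /hr


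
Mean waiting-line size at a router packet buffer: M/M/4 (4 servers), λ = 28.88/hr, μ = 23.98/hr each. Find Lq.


a = λ/μ = 1.2043; ρ = a/4 = 0.3011
P₀ = 0.298855
Lq = P₀·a^c·ρ / (c!·(1−ρ)²) = 0.298855·2.10374·0.3011/(24·0.48848)
= 0.01615

Final: 0.01615


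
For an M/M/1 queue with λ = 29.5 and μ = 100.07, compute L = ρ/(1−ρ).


ρ = λ/μ = 29.5/100.07 = 0.2948
L = ρ/(1−ρ) = 0.2948/(1 − 0.2948) = 0.2948/0.7052 = 0.4180

Final: 0.4180


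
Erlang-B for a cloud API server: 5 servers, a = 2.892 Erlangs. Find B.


B(c,a) = (a^c/c!) / Σ_{k=0}^{c} a^k/k!
a^5/5! = 1.685816
Σ terms (k=0..5): 1.00000 + 2.89200 + 4.18183 + 4.03129 + 2.91462 + 1.68582 = 16.705554
B = 1.685816/16.705554 = 0.100914

Final: 0.100914


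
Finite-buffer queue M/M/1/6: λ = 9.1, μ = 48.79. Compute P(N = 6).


ρ = λ/μ = 9.1/48.79 = 0.1865
P_K = (1−ρ)ρ^K/(1−ρ^(K+1)) = (0.8135·0.00004210)/(1 − 0.000007852)
= 0.00003425/0.999992 = 0.00003425

Final: 0.00003425


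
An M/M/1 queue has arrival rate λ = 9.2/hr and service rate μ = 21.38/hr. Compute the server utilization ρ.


ρ = λ/μ = 9.2/21.38 = 0.4303

Final: 0.4303


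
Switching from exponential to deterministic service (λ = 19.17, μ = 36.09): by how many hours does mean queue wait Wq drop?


ρ = 19.17/36.09 = 0.5312
Wq(M/M/1) = ρ/(μ−λ) = 0.5312/16.92 = 0.03139 hr
Wq(M/D/1) = ρ/(2(μ−λ)) = 0.01570 hr
Savings = 0.03139 − 0.01570 = 0.01570 hr

Final: 0.01570 hr


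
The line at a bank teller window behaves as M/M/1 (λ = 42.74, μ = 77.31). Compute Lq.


ρ = 42.74/77.31 = 0.5528
Lq = ρ²/(1−ρ) = 0.3056/0.4472 = 0.6835

Final: 0.6835


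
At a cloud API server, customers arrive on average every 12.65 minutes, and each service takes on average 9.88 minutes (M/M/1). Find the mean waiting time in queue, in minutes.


λ = 60/12.65 = 4.7431 /hr
μ = 60/9.88 = 6.0729 /hr
ρ = λ/μ = 4.7431/6.0729 = 0.7810
Wq = ρ/(μ−λ) = 0.7810/(6.0729−4.7431) = 0.58733 hr
In minutes: 0.58733·60 = 35.240 min

Final: 35.240 min


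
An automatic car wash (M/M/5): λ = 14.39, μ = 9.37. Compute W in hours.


a = 1.5358; ρ = 0.3072; P₀ = 0.214904
Lq = P₀·a^c·ρ/(c!(1−ρ)²) = 0.009789
Wq = Lq/λ = 0.009789/14.39 = 0.0006803 hr
W = Wq + 1/μ = 0.0006803 + 0.10672 = 0.10740 hr

Final: 0.10740 hr


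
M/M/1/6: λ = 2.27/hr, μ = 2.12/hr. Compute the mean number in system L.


ρ = 2.27/2.12 = 1.0708
L = ρ[1 − (K+1)ρ^K + Kρ^(K+1)] / [(1−ρ)(1−ρ^(K+1))]
Numerator: 1.0708·(1 − 7·1.507093 + 6·1.613727) = 0.142101
Denominator: (-0.07075)·(-0.613727) = 0.043424
L = 0.142101/0.043424 = 3.2724

Final: 3.2724


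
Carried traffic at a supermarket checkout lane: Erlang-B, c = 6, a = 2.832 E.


B(6,2.832) = 0.043314 (Erlang-B)
Carried load = a(1 − B) = 2.832·(1 − 0.043314) = 2.832·0.956686 = 2.7093 E

Final: 2.7093 Erlangs


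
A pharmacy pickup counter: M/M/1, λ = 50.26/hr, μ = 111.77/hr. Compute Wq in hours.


ρ = 50.26/111.77 = 0.4497
Wq = ρ/(μ−λ) = 0.4497/(111.77 − 50.26) = 0.4497/61.51 = 0.007311 hr

Final: 0.007311 hr


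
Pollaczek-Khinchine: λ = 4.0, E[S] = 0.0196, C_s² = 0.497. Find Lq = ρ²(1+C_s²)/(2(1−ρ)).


ρ = λ·E[S] = 4.0·0.0196 = 0.07840
Lq = ρ²(1+C_s²)/(2(1−ρ)) = 0.006147·(1+0.497)/(2·0.9216)
= 0.006147·1.4970/1.8432 = 0.004992

Final: 0.004992


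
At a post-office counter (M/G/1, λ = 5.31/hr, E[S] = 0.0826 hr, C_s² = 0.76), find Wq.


ρ = λ·E[S] = 5.31·0.0826 = 0.4386
E[S²] = E[S]²(1+C_s²) = 0.0826²·(1+0.76) = 0.012008
Wq = λ·E[S²]/(2(1−ρ)) = 5.31·0.012008/(2·0.5614) = 0.05679 hr

Final: 0.05679 hr


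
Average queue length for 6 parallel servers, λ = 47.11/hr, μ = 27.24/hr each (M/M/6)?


a = λ/μ = 1.7294; ρ = a/6 = 0.2882
P₀ = 0.177276
Lq = P₀·a^c·ρ / (c!·(1−ρ)²) = 0.177276·26.75691·0.2882/(720·0.50660)
= 0.003748

Final: 0.003748


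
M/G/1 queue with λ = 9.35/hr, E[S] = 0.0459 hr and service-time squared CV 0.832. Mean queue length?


ρ = λ·E[S] = 9.35·0.0459 = 0.4292
Lq = ρ²(1+C_s²)/(2(1−ρ)) = 0.1842·(1+0.832)/(2·0.5708)
= 0.1842·1.8320/1.1417 = 0.29555

Final: 0.29555


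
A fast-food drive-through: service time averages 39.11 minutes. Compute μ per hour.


μ = 1/(service time) in consistent units.
1 hour = 60 min, so μ = 60/39.11 = 1.5341 per hour

Final: 1.5341 /hr


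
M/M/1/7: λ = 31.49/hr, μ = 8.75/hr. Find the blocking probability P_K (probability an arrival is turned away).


ρ = λ/μ = 31.49/8.75 = 3.5989
P_K = (1−ρ)ρ^K/(1−ρ^(K+1)) = (-2.5989·7819.018727)/(1 − 28139.531396)
= -20320.512669/-28138.531396 = 0.722160

Final: 0.722160


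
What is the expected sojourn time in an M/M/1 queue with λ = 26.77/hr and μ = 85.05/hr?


W = 1/(μ−λ) = 1/(85.05 − 26.77) = 1/58.28 = 0.01716 hr

Final: 0.01716 hr


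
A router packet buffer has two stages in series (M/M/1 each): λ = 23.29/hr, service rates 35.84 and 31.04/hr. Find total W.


Each node sees arrival rate λ = 23.29/hr (tandem ⇒ throughput preserved).
W₁ = 1/(μ₁−λ) = 1/(35.84−23.29) = 0.07968 hr
W₂ = 1/(μ₂−λ) = 1/(31.04−23.29) = 0.12903 hr
W_total = W₁ + W₂ = 0.07968 + 0.12903 = 0.20871 hr

Final: 0.20871 hr


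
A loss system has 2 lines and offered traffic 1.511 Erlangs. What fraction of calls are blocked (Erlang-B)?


B(c,a) = (a^c/c!) / Σ_{k=0}^{c} a^k/k!
a^2/2! = 1.141560
Σ terms (k=0..2): 1.00000 + 1.51100 + 1.14156 = 3.652560
B = 1.141560/3.652560 = 0.312537

Final: 0.312537


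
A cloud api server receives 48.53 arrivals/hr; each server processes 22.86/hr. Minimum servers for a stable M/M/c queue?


Stability requires cμ > λ ⇔ c > λ/μ.
λ/μ = 48.53/22.86 = 2.1229
Minimum integer c = ⌊2.1229⌋ + 1 = 3
Check: 3·22.86 = 68.58 > 48.53, while 2·22.86 = 45.72 ≤ 48.53

Final: 3 servers


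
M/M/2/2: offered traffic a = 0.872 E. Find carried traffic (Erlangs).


B(2,0.872) = 0.168810 (Erlang-B)
Carried load = a(1 − B) = 0.872·(1 − 0.168810) = 0.872·0.831190 = 0.7248 E

Final: 0.7248 Erlangs


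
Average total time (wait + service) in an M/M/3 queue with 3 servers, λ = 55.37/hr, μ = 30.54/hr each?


a = 1.8130; ρ = 0.6043; P₀ = 0.143534
Lq = P₀·a^c·ρ/(c!(1−ρ)²) = 0.55039
Wq = Lq/λ = 0.55039/55.37 = 0.009940 hr
W = Wq + 1/μ = 0.009940 + 0.03274 = 0.04268 hr

Final: 0.04268 hr


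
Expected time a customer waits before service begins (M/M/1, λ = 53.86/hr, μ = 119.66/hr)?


ρ = 53.86/119.66 = 0.4501
Wq = ρ/(μ−λ) = 0.4501/(119.66 − 53.86) = 0.4501/65.80 = 0.006841 hr

Final: 0.006841 hr


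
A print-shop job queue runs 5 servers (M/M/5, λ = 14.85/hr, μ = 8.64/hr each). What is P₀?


a = λ/μ = 14.85/8.64 = 1.7187; ρ = a/c = 0.3437
Σ_{k=0}^{4} a^k/k! (terms k=0..4) = 1.00000 + 1.71875 + 1.47705 + 0.84623 + 0.36361 = 5.40564
Tail: a^5/(5!(1−ρ)) = 14.99904/(120·0.6562) = 0.19046
P₀ = 1/(5.40564 + 0.19046) = 1/5.59611 = 0.178696

Final: 0.178696


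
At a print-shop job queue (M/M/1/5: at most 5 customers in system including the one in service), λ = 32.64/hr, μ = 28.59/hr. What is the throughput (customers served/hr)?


ρ = 1.1417; P_K = (1−ρ)ρ^5/(1−ρ^6) = 0.226273
λ_eff = λ(1 − P_K) = 32.64·(1 − 0.226273) = 32.64·0.773727 = 25.2545 /hr

Final: 25.2545 /hr


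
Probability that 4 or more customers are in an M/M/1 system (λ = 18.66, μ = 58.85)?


ρ = 18.66/58.85 = 0.3171
P(N ≥ n) = ρ^n = 0.3171^4 = 0.010108

Final: 0.010108


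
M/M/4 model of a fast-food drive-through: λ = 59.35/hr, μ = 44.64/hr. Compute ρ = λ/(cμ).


ρ = λ/(cμ) = 59.35/(4·44.64) = 59.35/178.56 = 0.3324

Final: 0.3324


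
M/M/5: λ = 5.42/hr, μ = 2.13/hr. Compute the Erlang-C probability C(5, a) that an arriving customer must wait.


a = λ/μ = 2.5446; ρ = a/5 = 0.5089
P₀ = 0.076421 (from M/M/c formula)
C(c,a) = [a^c/(c!(1−ρ))]·P₀ = [106.68379/(120·0.4911)]·0.076421
= 1.81036·0.076421 = 0.138350

Final: 0.138350


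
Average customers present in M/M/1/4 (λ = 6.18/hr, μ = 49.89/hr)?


ρ = 6.18/49.89 = 0.1239
L = ρ[1 − (K+1)ρ^K + Kρ^(K+1)] / [(1−ρ)(1−ρ^(K+1))]
Numerator: 0.1239·(1 − 5·0.0002355 + 4·0.00002917) = 0.123741
Denominator: (0.8761)·(0.999971) = 0.876102
L = 0.123741/0.876102 = 0.1412

Final: 0.1412


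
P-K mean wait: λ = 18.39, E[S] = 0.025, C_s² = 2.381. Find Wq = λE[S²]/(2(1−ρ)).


ρ = λ·E[S] = 18.39·0.025 = 0.4598
E[S²] = E[S]²(1+C_s²) = 0.025²·(1+2.381) = 0.002113
Wq = λ·E[S²]/(2(1−ρ)) = 18.39·0.002113/(2·0.5402) = 0.03597 hr

Final: 0.03597 hr


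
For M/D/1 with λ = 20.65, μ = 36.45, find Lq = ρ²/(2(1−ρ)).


ρ = 20.65/36.45 = 0.5665
M/D/1: Lq = ρ²/(2(1−ρ)) = 0.3210/(2·0.4335) = 0.37022

Final: 0.37022


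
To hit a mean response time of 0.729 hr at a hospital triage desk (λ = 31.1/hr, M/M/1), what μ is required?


W = 1/(μ−λ) ⇒ μ − λ = 1/W = 1/0.729 = 1.3717
μ = λ + 1/W = 31.1 + 1.3717 = 32.4717 per hr

Final: 32.4717 /hr


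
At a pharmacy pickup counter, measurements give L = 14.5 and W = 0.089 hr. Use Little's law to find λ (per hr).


λ = L/W = 14.5/0.089 = 162.9213 /hr

Final: 162.9213 /hr


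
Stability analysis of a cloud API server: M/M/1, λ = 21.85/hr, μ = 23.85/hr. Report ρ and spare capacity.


Total capacity cμ = 1·23.85 = 23.85/hr
ρ = λ/(cμ) = 21.85/23.85 = 0.9161
Stable ⇔ ρ < 1: YES
Spare capacity = cμ − λ = 23.85 − 21.85 = 2.00/hr

Final: ρ = 0.9161; stable; margin = 2.00/hr


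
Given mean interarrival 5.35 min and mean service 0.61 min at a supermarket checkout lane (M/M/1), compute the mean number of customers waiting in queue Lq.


λ = 60/5.35 = 11.2150 /hr
μ = 60/0.61 = 98.3607 /hr
ρ = λ/μ = 11.2150/98.3607 = 0.1140
Lq = ρ²/(1−ρ) = 0.01300/0.8860 = 0.01467

Final: 0.01467


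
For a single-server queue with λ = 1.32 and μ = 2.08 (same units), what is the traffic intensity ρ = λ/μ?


ρ = λ/μ = 1.32/2.08 = 0.6346

Final: 0.6346


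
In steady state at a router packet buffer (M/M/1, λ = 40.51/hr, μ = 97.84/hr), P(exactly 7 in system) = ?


ρ = 40.51/97.84 = 0.4140
P_n = (1−ρ)·ρ^n = (1 − 0.4140)·0.4140^7 = 0.5860·0.002086 = 0.001222

Final: 0.001222


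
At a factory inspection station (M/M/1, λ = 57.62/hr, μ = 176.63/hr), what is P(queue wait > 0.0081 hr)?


ρ = 57.62/176.63 = 0.3262
P(Wq > t) = ρ·e^{−(μ−λ)t} = 0.3262·e^{−0.9640}
= 0.3262·0.381372 = 0.124411

Final: 0.124411


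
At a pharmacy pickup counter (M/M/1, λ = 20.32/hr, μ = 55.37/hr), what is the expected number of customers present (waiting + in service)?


ρ = λ/μ = 20.32/55.37 = 0.3670
L = ρ/(1−ρ) = 0.3670/(1 − 0.3670) = 0.3670/0.6330 = 0.5797

Final: 0.5797


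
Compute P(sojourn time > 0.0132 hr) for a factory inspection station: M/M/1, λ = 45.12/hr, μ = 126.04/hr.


W ~ Exponential(μ−λ) for M/M/1.
μ − λ = 126.04 − 45.12 = 80.9200
P(W > t) = e^{−(μ−λ)t} = e^{−1.0681} = 0.343646

Final: 0.343646


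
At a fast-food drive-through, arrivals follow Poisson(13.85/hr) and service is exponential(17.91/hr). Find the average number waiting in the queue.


ρ = 13.85/17.91 = 0.7733
Lq = ρ²/(1−ρ) = 0.5980/0.2267 = 2.6380

Final: 2.6380


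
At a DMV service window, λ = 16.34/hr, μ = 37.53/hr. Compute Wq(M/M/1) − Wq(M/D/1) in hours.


ρ = 16.34/37.53 = 0.4354
Wq(M/M/1) = ρ/(μ−λ) = 0.4354/21.19 = 0.02055 hr
Wq(M/D/1) = ρ/(2(μ−λ)) = 0.01027 hr
Savings = 0.02055 − 0.01027 = 0.01027 hr

Final: 0.01027 hr


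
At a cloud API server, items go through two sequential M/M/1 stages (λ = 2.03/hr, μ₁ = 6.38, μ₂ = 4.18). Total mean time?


Each node sees arrival rate λ = 2.03/hr (tandem ⇒ throughput preserved).
W₁ = 1/(μ₁−λ) = 1/(6.38−2.03) = 0.22989 hr
W₂ = 1/(μ₂−λ) = 1/(4.18−2.03) = 0.46512 hr
W_total = W₁ + W₂ = 0.22989 + 0.46512 = 0.69500 hr

Final: 0.69500 hr


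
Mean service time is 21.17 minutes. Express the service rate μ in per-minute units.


μ = 1/(service time) in consistent units.
1 minute = 1 min, so μ = 1/21.17 = 0.04724 per minute

Final: 0.04724 /min


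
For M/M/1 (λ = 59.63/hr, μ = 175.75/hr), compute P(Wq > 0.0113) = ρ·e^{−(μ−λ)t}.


ρ = 59.63/175.75 = 0.3393
P(Wq > t) = ρ·e^{−(μ−λ)t} = 0.3393·e^{−1.3122}
= 0.3393·0.269239 = 0.091350

Final: 0.091350


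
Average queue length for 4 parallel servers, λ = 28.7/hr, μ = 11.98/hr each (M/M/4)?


a = λ/μ = 2.3957; ρ = a/4 = 0.5989
P₀ = 0.083483
Lq = P₀·a^c·ρ / (c!·(1−ρ)²) = 0.083483·32.93823·0.5989/(24·0.16087)
= 0.42656

Final: 0.42656


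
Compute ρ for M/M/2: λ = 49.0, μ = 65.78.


ρ = λ/(cμ) = 49.0/(2·65.78) = 49.0/131.56 = 0.3725

Final: 0.3725


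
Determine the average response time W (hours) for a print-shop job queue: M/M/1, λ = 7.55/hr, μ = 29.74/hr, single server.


W = 1/(μ−λ) = 1/(29.74 − 7.55) = 1/22.19 = 0.04507 hr

Final: 0.04507 hr


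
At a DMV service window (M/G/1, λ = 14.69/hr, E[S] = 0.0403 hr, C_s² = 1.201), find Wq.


ρ = λ·E[S] = 14.69·0.0403 = 0.5920
E[S²] = E[S]²(1+C_s²) = 0.0403²·(1+1.201) = 0.003575
Wq = λ·E[S²]/(2(1−ρ)) = 14.69·0.003575/(2·0.4080) = 0.06435 hr

Final: 0.06435 hr


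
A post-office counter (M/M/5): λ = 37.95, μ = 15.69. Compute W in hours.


a = 2.4187; ρ = 0.4837; P₀ = 0.087225
Lq = P₀·a^c·ρ/(c!(1−ρ)²) = 0.10922
Wq = Lq/λ = 0.10922/37.95 = 0.002878 hr
W = Wq + 1/μ = 0.002878 + 0.06373 = 0.06661 hr

Final: 0.06661 hr


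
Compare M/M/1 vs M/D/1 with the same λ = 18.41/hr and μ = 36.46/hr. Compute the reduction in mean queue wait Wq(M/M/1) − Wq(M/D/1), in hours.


ρ = 18.41/36.46 = 0.5049
Wq(M/M/1) = ρ/(μ−λ) = 0.5049/18.05 = 0.02797 hr
Wq(M/D/1) = ρ/(2(μ−λ)) = 0.01399 hr
Savings = 0.02797 − 0.01399 = 0.01399 hr

Final: 0.01399 hr


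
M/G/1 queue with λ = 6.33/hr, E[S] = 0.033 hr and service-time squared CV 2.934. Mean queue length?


ρ = λ·E[S] = 6.33·0.033 = 0.2089
Lq = ρ²(1+C_s²)/(2(1−ρ)) = 0.04364·(1+2.934)/(2·0.7911)
= 0.04364·3.9340/1.5822 = 0.10849

Final: 0.10849


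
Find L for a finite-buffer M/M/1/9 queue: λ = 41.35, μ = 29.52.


ρ = 41.35/29.52 = 1.4007
L = ρ[1 − (K+1)ρ^K + Kρ^(K+1)] / [(1−ρ)(1−ρ^(K+1))]
Numerator: 1.4007·(1 − 10·20.760244 + 9·29.079813) = 77.203306
Denominator: (-0.4007)·(-28.079813) = 11.252852
L = 77.203306/11.252852 = 6.8608

Final: 6.8608


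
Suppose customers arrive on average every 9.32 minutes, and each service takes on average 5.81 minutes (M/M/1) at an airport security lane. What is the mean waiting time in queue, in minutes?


λ = 60/9.32 = 6.4378 /hr
μ = 60/5.81 = 10.3270 /hr
ρ = λ/μ = 6.4378/10.3270 = 0.6234
Wq = ρ/(μ−λ) = 0.6234/(10.3270−6.4378) = 0.16029 hr
In minutes: 0.16029·60 = 9.617 min

Final: 9.617 min


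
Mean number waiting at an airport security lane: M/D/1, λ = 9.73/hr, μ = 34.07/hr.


ρ = 9.73/34.07 = 0.2856
M/D/1: Lq = ρ²/(2(1−ρ)) = 0.08156/(2·0.7144) = 0.05708

Final: 0.05708


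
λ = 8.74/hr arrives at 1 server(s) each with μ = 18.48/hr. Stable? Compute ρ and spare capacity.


Total capacity cμ = 1·18.48 = 18.48/hr
ρ = λ/(cμ) = 8.74/18.48 = 0.4729
Stable ⇔ ρ < 1: YES
Spare capacity = cμ − λ = 18.48 − 8.74 = 9.74/hr

Final: ρ = 0.4729; stable; margin = 9.74/hr


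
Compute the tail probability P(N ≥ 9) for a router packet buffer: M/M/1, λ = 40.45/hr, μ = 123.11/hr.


ρ = 40.45/123.11 = 0.3286
P(N ≥ n) = ρ^n = 0.3286^9 = 0.00004463

Final: 0.00004463


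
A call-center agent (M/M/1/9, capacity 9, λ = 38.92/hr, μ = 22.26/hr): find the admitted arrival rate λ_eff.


ρ = 1.7484; P_K = (1−ρ)ρ^9/(1−ρ^10) = 0.429667
λ_eff = λ(1 − P_K) = 38.92·(1 − 0.429667) = 38.92·0.570333 = 22.1974 /hr

Final: 22.1974 /hr


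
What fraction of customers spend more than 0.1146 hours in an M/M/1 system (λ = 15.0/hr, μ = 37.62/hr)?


W ~ Exponential(μ−λ) for M/M/1.
μ − λ = 37.62 − 15.0 = 22.6200
P(W > t) = e^{−(μ−λ)t} = e^{−2.5923} = 0.074851

Final: 0.074851


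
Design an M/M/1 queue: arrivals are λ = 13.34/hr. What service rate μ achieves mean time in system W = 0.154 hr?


W = 1/(μ−λ) ⇒ μ − λ = 1/W = 1/0.154 = 6.4935
μ = λ + 1/W = 13.34 + 6.4935 = 19.8335 per hr

Final: 19.8335 /hr


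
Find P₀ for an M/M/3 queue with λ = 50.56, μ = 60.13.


a = λ/μ = 50.56/60.13 = 0.8408; ρ = a/c = 0.2803
Σ_{k=0}^{2} a^k/k! (terms k=0..2) = 1.00000 + 0.84084 + 0.35351 = 2.19435
Tail: a^3/(3!(1−ρ)) = 0.59449/(6·0.7197) = 0.13767
P₀ = 1/(2.19435 + 0.13767) = 1/2.33202 = 0.428812

Final: 0.428812


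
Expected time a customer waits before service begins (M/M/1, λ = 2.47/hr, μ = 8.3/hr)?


ρ = 2.47/8.3 = 0.2976
Wq = ρ/(μ−λ) = 0.2976/(8.3 − 2.47) = 0.2976/5.83 = 0.05104 hr

Final: 0.05104 hr


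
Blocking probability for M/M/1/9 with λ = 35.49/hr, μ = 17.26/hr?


ρ = λ/μ = 35.49/17.26 = 2.0562
P_K = (1−ρ)ρ^K/(1−ρ^(K+1)) = (-1.0562·657.032529)/(1 − 1350.989830)
= -693.957301/-1349.989830 = 0.514046

Final: 0.514046


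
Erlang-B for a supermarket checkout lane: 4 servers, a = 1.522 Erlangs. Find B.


B(c,a) = (a^c/c!) / Σ_{k=0}^{c} a^k/k!
a^4/4! = 0.223587
Σ terms (k=0..4): 1.00000 + 1.52200 + 1.15824 + 0.58761 + 0.22359 = 4.491444
B = 0.223587/4.491444 = 0.049781

Final: 0.049781


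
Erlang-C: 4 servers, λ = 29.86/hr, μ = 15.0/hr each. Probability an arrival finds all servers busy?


a = λ/μ = 1.9907; ρ = a/4 = 0.4977
P₀ = 0.131764 (from M/M/c formula)
C(c,a) = [a^c/(c!(1−ρ))]·P₀ = [15.70342/(24·0.5023)]·0.131764
= 1.30254·0.131764 = 0.171628

Final: 0.171628


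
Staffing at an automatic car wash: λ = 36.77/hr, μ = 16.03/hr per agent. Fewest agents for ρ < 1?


Stability requires cμ > λ ⇔ c > λ/μ.
λ/μ = 36.77/16.03 = 2.2938
Minimum integer c = ⌊2.2938⌋ + 1 = 3
Check: 3·16.03 = 48.09 > 36.77, while 2·16.03 = 32.06 ≤ 36.77

Final: 3 servers


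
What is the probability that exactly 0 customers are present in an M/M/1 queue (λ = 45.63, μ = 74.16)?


ρ = 45.63/74.16 = 0.6153
P_n = (1−ρ)·ρ^n = (1 − 0.6153)·0.6153^0 = 0.3847·1.000000 = 0.384709

Final: 0.384709


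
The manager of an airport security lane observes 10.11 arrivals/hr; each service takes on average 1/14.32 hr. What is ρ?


ρ = λ/μ = 10.11/14.32 = 0.7060

Final: 0.7060


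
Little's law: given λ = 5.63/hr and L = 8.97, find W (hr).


W = L/λ = 8.97/5.63 = 1.5933 hr

Final: 1.5933 hr


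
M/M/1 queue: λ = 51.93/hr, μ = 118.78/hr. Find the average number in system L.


ρ = λ/μ = 51.93/118.78 = 0.4372
L = ρ/(1−ρ) = 0.4372/(1 − 0.4372) = 0.4372/0.5628 = 0.7768

Final: 0.7768


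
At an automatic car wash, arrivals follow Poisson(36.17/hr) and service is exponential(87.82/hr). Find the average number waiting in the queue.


ρ = 36.17/87.82 = 0.4119
Lq = ρ²/(1−ρ) = 0.1696/0.5881 = 0.2884

Final: 0.2884


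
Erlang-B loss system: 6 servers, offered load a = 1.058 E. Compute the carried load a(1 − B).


B(6,1.058) = 0.0006763 (Erlang-B)
Carried load = a(1 − B) = 1.058·(1 − 0.0006763) = 1.058·0.999324 = 1.0573 E

Final: 1.0573 Erlangs


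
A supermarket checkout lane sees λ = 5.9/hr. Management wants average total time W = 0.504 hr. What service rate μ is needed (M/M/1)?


W = 1/(μ−λ) ⇒ μ − λ = 1/W = 1/0.504 = 1.9841
μ = λ + 1/W = 5.9 + 1.9841 = 7.8841 per hr

Final: 7.8841 /hr


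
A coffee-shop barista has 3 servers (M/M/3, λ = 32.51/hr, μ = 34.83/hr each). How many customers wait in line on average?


a = λ/μ = 0.9334; ρ = a/3 = 0.3111
P₀ = 0.389750
Lq = P₀·a^c·ρ / (c!·(1−ρ)²) = 0.389750·0.81319·0.3111/(6·0.47454)
= 0.03463

Final: 0.03463


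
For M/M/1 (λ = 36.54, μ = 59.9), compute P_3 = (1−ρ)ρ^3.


ρ = 36.54/59.9 = 0.6100
P_n = (1−ρ)·ρ^n = (1 − 0.6100)·0.6100^3 = 0.3900·0.227000 = 0.088526

Final: 0.088526


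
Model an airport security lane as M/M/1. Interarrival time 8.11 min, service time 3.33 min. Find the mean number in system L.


λ = 60/8.11 = 7.3983 /hr
μ = 60/3.33 = 18.0180 /hr
ρ = λ/μ = 7.3983/18.0180 = 0.4106
L = ρ/(1−ρ) = 0.4106/0.5894 = 0.6967

Final: 0.6967


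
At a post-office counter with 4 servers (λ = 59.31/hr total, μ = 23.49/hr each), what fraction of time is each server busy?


ρ = λ/(cμ) = 59.31/(4·23.49) = 59.31/93.96 = 0.6312

Final: 0.6312


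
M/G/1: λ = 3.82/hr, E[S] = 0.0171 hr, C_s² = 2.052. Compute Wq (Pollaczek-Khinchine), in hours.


ρ = λ·E[S] = 3.82·0.0171 = 0.06532
E[S²] = E[S]²(1+C_s²) = 0.0171²·(1+2.052) = 0.0008924
Wq = λ·E[S²]/(2(1−ρ)) = 3.82·0.0008924/(2·0.9347) = 0.001824 hr

Final: 0.001824 hr
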